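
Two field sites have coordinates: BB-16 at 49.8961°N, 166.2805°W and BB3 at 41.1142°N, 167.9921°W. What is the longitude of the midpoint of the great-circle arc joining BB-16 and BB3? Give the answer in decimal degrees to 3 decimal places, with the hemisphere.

167.203°W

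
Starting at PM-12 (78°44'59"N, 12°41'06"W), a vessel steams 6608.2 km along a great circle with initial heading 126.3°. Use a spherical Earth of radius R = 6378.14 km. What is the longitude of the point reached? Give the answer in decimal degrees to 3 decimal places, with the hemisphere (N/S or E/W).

PM-12: φ = +78.74972°, λ = -12.68500°
δ = d/R = 6608.2/6378.14 = 1.036070 rad
φ₂ = arcsin(sin φ₁ cos δ + cos φ₁ sin δ cos θ)
   = arcsin(0.98078·0.50961 + 0.19510·0.86041·-0.59201) = 23.60550°
λ₂ = λ₁ + atan2(sin θ sin δ cos φ₁, cos δ − sin φ₁ sin φ₂) = 36.49341°

36.493°E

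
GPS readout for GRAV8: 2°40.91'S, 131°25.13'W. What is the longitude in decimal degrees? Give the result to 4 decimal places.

131° + 25.13′/60 = 131 + 0.41883 = 131.4188°

131.4188°W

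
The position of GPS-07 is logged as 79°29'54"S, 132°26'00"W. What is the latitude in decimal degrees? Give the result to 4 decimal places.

79° + 29′/60 + 54″/3600 = 79 + 0.48333 + 0.01500 = 79.4983°

79.4983°S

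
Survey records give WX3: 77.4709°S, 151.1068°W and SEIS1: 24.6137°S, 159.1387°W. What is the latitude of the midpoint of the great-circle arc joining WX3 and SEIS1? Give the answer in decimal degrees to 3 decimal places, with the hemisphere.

Bx = cos φ₂ cos Δλ = 0.900218,  By = cos φ₂ sin Δλ = -0.127029
φₘ = atan2(sin φ₁ + sin φ₂, √((cos φ₁ + Bx)² + By²)) = -51.08510°
λₘ = λ₁ + atan2(By, cos φ₁ + Bx) = -157.59389°

51.085°S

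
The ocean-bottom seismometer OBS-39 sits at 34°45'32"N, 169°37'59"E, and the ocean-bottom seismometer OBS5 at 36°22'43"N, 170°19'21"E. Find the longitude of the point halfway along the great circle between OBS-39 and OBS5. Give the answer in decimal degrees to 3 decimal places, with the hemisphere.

169.974°E

OBS-39: φ = +34.75889°, λ = +169.63306°
OBS5: φ = +36.37861°, λ = +170.32250°
Bx = cos φ₂ cos Δλ = 0.805057,  By = cos φ₂ sin Δλ = 0.009688
φₘ = atan2(sin φ₁ + sin φ₂, √((cos φ₁ + Bx)² + By²)) = 35.56924°
λₘ = λ₁ + atan2(By, cos φ₁ + Bx) = 169.97429°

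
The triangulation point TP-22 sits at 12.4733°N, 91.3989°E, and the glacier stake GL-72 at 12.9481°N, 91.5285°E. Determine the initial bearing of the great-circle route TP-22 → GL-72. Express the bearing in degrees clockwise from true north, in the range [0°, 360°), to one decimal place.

Δλ = 0.1296°
y = sin Δλ · cos φ₂ = 0.002204
x = cos φ₁ sin φ₂ − sin φ₁ cos φ₂ cos Δλ = 0.008287
θ = atan2(y, x) = 14.8959° → 14.8959° (mod 360°)

14.9°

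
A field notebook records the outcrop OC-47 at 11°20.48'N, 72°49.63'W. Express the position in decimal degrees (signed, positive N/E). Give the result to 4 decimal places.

+11.3413°, -72.8272°

lat: 11.3413° N → +11.3413°
lon: 72.8272° W → -72.8272°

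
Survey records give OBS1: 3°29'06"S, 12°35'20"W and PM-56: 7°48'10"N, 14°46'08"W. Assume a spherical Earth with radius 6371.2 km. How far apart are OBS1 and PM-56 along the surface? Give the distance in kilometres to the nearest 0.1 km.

OBS1: φ = -3.48500°, λ = -12.58889°
PM-56: φ = +7.80278°, λ = -14.76889°
Δφ = 11.2878°,  Δλ = -2.1800°
a = sin²(Δφ/2) + cos φ₁ cos φ₂ sin²(Δλ/2) = 0.010030
c = 2·arcsin(√a) = 0.200633 rad = 11.4954°
d = R·c = 6371.2 × 0.200633 = 1278.3 km

1278.3 km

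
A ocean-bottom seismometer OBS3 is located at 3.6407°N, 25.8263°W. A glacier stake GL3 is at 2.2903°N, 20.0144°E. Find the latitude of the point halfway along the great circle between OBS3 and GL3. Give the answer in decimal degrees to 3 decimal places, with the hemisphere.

3.219°N

Bx = cos φ₂ cos Δλ = 0.696099,  By = cos φ₂ sin Δλ = 0.716833
φₘ = atan2(sin φ₁ + sin φ₂, √((cos φ₁ + Bx)² + By²)) = 3.21919°
λₘ = λ₁ + atan2(By, cos φ₁ + Bx) = -2.89116°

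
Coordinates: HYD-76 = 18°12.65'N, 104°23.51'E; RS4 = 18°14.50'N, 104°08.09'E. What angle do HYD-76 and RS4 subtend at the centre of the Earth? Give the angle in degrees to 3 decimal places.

HYD-76: φ = +18.21083°, λ = +104.39183°
RS4: φ = +18.24167°, λ = +104.13483°
Δφ = 0.0308°,  Δλ = -0.2570°
a = sin²(Δφ/2) + cos φ₁ cos φ₂ sin²(Δλ/2) = 0.000005
c = 2·arcsin(√a) = 0.004294 rad = 0.2460°

0.246°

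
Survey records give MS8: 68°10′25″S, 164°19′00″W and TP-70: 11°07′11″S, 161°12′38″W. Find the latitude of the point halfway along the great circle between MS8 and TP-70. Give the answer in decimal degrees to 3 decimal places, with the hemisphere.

39.655°S

MS8: φ = -68.17361°, λ = -164.31667°
TP-70: φ = -11.11972°, λ = -161.21056°
Bx = cos φ₂ cos Δλ = 0.979785,  By = cos φ₂ sin Δλ = 0.053168
φₘ = atan2(sin φ₁ + sin φ₂, √((cos φ₁ + Bx)² + By²)) = -39.65491°
λₘ = λ₁ + atan2(By, cos φ₁ + Bx) = -162.06394°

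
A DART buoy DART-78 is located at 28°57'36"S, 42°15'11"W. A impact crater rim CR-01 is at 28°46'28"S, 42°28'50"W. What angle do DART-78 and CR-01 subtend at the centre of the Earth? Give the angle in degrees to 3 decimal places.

0.272°

DART-78: φ = -28.96000°, λ = -42.25306°
CR-01: φ = -28.77444°, λ = -42.48056°
Δφ = 0.1856°,  Δλ = -0.2275°
a = sin²(Δφ/2) + cos φ₁ cos φ₂ sin²(Δλ/2) = 0.000006
c = 2·arcsin(√a) = 0.004752 rad = 0.2723°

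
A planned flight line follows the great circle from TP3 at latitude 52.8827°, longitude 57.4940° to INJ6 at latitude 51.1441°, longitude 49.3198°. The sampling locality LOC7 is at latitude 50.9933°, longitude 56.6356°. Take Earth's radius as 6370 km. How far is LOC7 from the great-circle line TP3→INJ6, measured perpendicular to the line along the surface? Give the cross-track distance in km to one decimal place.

δ₁₃ = central angle TP3→LOC7 = 0.034245 rad  (haversine)
θ₁₃ = bearing TP3→LOC7 = 195.986°,  θ₁₂ = bearing TP3→INJ6 = 254.191°
dₓₜ = R·arcsin(sin δ₁₃ · sin(θ₁₃ − θ₁₂)) = 6370·arcsin(0.03424·sin(-58.204°)) = -185.393 km
|dₓₜ| = 185.393 km

185.4 km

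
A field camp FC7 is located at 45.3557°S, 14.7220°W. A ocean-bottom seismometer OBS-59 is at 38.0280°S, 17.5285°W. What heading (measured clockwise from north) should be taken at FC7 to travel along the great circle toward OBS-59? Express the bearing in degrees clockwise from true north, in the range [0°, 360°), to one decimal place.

343.1°

Δλ = -2.8065°
y = sin Δλ · cos φ₂ = -0.038569
x = cos φ₁ sin φ₂ − sin φ₁ cos φ₂ cos Δλ = 0.126872
θ = atan2(y, x) = -16.9091° → 343.0909° (mod 360°)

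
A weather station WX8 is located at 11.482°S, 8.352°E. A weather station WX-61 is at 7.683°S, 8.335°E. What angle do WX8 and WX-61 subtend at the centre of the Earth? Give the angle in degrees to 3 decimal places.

Δφ = 3.7990°,  Δλ = -0.0170°
a = sin²(Δφ/2) + cos φ₁ cos φ₂ sin²(Δλ/2) = 0.001099
c = 2·arcsin(√a) = 0.066306 rad = 3.7990°

3.799°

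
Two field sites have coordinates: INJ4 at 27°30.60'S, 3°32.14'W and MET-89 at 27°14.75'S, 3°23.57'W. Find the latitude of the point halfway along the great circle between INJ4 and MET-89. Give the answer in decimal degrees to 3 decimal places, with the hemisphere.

27.378°S

INJ4: φ = -27.51000°, λ = -3.53567°
MET-89: φ = -27.24583°, λ = -3.39283°
Bx = cos φ₂ cos Δλ = 0.889048,  By = cos φ₂ sin Δλ = 0.002216
φₘ = atan2(sin φ₁ + sin φ₂, √((cos φ₁ + Bx)² + By²)) = -27.37793°
λₘ = λ₁ + atan2(By, cos φ₁ + Bx) = -3.46416°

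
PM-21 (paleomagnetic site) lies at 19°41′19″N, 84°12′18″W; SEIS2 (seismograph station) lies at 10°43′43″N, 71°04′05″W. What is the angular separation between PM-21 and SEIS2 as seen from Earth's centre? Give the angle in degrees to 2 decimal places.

15.51°

PM-21: φ = +19.68861°, λ = -84.20500°
SEIS2: φ = +10.72861°, λ = -71.06806°
Δφ = -8.9600°,  Δλ = 13.1369°
a = sin²(Δφ/2) + cos φ₁ cos φ₂ sin²(Δλ/2) = 0.018206
c = 2·arcsin(√a) = 0.270686 rad = 15.5092°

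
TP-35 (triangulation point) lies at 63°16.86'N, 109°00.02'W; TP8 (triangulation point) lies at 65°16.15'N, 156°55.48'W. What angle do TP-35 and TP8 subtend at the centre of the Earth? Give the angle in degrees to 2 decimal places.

TP-35: φ = +63.28100°, λ = -109.00033°
TP8: φ = +65.26917°, λ = -156.92467°
Δφ = 1.9882°,  Δλ = -47.9243°
a = sin²(Δφ/2) + cos φ₁ cos φ₂ sin²(Δλ/2) = 0.031327
c = 2·arcsin(√a) = 0.355863 rad = 20.3894°

20.39°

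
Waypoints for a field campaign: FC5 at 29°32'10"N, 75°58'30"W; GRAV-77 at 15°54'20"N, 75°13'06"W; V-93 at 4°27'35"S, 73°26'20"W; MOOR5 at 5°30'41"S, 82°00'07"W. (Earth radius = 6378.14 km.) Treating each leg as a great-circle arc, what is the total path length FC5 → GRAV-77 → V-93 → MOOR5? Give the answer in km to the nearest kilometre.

4752 km

FC5: φ = +29.53611°, λ = -75.97500°
GRAV-77: φ = +15.90556°, λ = -75.21833°
V-93: φ = -4.45972°, λ = -73.43889°
MOOR5: φ = -5.51139°, λ = -82.00194°
FC5→GRAV-77: c = 0.238207 rad, d = 1519.32 km
GRAV-77→V-93: c = 0.356767 rad, d = 2275.51 km
V-93→MOOR5: c = 0.150012 rad, d = 956.80 km
Total = 1519.32 + 2275.51 + 956.80 = 4751.63 km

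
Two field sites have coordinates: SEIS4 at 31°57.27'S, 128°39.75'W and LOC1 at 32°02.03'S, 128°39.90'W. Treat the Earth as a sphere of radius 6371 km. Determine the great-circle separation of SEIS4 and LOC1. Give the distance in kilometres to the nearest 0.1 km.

SEIS4: φ = -31.95450°, λ = -128.66250°
LOC1: φ = -32.03383°, λ = -128.66500°
Δφ = -0.0793°,  Δλ = -0.0025°
a = sin²(Δφ/2) + cos φ₁ cos φ₂ sin²(Δλ/2) = 0.000000
c = 2·arcsin(√a) = 0.001385 rad = 0.0794°
d = R·c = 6371 × 0.001385 = 8.8 km

8.8 km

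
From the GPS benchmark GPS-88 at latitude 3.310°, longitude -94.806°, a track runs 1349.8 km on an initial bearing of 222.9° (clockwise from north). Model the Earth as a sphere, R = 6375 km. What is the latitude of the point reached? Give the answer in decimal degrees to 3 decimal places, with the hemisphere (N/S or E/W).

5.580°S

δ = d/R = 1349.8/6375 = 0.211733 rad
φ₂ = arcsin(sin φ₁ cos δ + cos φ₁ sin δ cos θ)
   = arcsin(0.05774·0.97767 + 0.99833·0.21015·-0.73254) = -5.58036°
λ₂ = λ₁ + atan2(sin θ sin δ cos φ₁, cos δ − sin φ₁ sin φ₂) = -103.07021°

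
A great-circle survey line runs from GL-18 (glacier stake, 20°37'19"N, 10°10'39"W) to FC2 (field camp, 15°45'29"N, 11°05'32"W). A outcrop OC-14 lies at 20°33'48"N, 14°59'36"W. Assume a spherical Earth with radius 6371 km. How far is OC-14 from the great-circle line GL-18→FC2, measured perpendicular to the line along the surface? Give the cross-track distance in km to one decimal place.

GL-18: φ = +20.62194°, λ = -10.17750°
FC2: φ = +15.75806°, λ = -11.09222°
OC-14: φ = +20.56333°, λ = -14.99333°
δ₁₃ = central angle GL-18→OC-14 = 0.078685 rad  (haversine)
θ₁₃ = bearing GL-18→OC-14 = 270.103°,  θ₁₂ = bearing GL-18→FC2 = 190.276°
dₓₜ = R·arcsin(sin δ₁₃ · sin(θ₁₃ − θ₁₂)) = 6371·arcsin(0.07860·sin(79.827°)) = 493.408 km
|dₓₜ| = 493.408 km

493.4 km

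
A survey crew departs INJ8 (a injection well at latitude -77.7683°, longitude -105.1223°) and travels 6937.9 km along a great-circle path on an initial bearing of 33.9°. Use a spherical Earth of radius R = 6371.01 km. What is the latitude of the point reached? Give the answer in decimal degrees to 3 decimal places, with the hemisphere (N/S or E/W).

δ = d/R = 6937.9/6371.01 = 1.088980 rad
φ₂ = arcsin(sin φ₁ cos δ + cos φ₁ sin δ cos θ)
   = arcsin(-0.97730·0.46339 + 0.21187·0.88615·0.83001) = -17.27986°
λ₂ = λ₁ + atan2(sin θ sin δ cos φ₁, cos δ − sin φ₁ sin φ₂) = -73.95019°

17.280°S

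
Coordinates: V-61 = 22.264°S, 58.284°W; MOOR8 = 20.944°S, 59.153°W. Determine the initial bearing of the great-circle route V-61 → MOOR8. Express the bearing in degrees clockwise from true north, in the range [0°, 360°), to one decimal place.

328.4°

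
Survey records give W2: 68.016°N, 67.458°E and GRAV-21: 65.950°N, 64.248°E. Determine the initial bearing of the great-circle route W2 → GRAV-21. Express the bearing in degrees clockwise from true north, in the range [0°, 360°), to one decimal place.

212.8°

Δλ = -3.2100°
y = sin Δλ · cos φ₂ = -0.022820
x = cos φ₁ sin φ₂ − sin φ₁ cos φ₂ cos Δλ = -0.035458
θ = atan2(y, x) = -147.2352° → 212.7648° (mod 360°)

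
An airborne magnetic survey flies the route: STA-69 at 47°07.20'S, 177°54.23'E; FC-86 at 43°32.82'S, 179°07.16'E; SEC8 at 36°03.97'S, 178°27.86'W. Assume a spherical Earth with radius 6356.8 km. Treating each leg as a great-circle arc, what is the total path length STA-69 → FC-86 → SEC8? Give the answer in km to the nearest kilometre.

STA-69: φ = -47.12000°, λ = +177.90383°
FC-86: φ = -43.54700°, λ = +179.11933°
SEC8: φ = -36.06617°, λ = -178.46433°
STA-69→FC-86: c = 0.064117 rad, d = 407.58 km
FC-86→SEC8: c = 0.134507 rad, d = 855.04 km
Total = 407.58 + 855.04 = 1262.61 km

1263 km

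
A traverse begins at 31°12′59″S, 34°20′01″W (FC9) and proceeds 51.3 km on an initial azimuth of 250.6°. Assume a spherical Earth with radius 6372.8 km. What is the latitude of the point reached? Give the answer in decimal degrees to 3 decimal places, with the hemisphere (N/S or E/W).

FC9: φ = -31.21639°, λ = -34.33361°
δ = d/R = 51.3/6372.8 = 0.008050 rad
φ₂ = arcsin(sin φ₁ cos δ + cos φ₁ sin δ cos θ)
   = arcsin(-0.51827·0.99997 + 0.85522·0.00805·-0.33216) = -31.36858°
λ₂ = λ₁ + atan2(sin θ sin δ cos φ₁, cos δ − sin φ₁ sin φ₂) = -34.84312°

31.369°S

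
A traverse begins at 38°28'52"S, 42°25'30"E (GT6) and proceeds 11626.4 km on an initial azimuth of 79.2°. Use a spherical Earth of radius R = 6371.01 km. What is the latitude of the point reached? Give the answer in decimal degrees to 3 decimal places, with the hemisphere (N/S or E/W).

GT6: φ = -38.48111°, λ = +42.42500°
δ = d/R = 11626.4/6371.01 = 1.824891 rad
φ₂ = arcsin(sin φ₁ cos δ + cos φ₁ sin δ cos θ)
   = arcsin(-0.62226·-0.25137 + 0.78281·0.96789·0.18738) = 17.36099°
λ₂ = λ₁ + atan2(sin θ sin δ cos φ₁, cos δ − sin φ₁ sin φ₂) = 137.46927°

17.361°N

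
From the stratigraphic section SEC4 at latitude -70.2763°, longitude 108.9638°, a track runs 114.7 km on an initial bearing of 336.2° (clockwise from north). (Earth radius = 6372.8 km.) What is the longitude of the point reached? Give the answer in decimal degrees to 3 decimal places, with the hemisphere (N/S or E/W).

δ = d/R = 114.7/6372.8 = 0.017998 rad
φ₂ = arcsin(sin φ₁ cos δ + cos φ₁ sin δ cos θ)
   = arcsin(-0.94133·0.99984 + 0.33748·0.01800·0.91496) = -69.32874°
λ₂ = λ₁ + atan2(sin θ sin δ cos φ₁, cos δ − sin φ₁ sin φ₂) = 107.78491°

107.785°E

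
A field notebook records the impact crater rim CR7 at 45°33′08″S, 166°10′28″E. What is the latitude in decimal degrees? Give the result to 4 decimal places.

45° + 33′/60 + 8″/3600 = 45 + 0.55000 + 0.00222 = 45.5522°

45.5522°S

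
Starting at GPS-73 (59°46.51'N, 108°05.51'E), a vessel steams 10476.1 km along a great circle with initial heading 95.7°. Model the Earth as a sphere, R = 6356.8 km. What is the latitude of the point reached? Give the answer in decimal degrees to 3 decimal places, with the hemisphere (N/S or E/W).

GPS-73: φ = +59.77517°, λ = +108.09183°
δ = d/R = 10476.1/6356.8 = 1.648015 rad
φ₂ = arcsin(sin φ₁ cos δ + cos φ₁ sin δ cos θ)
   = arcsin(0.86406·-0.07714 + 0.50339·0.99702·-0.09932) = -6.69031°
λ₂ = λ₁ + atan2(sin θ sin δ cos φ₁, cos δ − sin φ₁ sin φ₂) = -164.60492°

6.690°S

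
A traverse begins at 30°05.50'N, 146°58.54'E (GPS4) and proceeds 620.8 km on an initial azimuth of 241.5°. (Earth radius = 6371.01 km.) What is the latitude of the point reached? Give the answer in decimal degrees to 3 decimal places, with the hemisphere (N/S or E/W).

27.312°N

GPS4: φ = +30.09167°, λ = +146.97567°
δ = d/R = 620.8/6371.01 = 0.097441 rad
φ₂ = arcsin(sin φ₁ cos δ + cos φ₁ sin δ cos θ)
   = arcsin(0.50138·0.99526 + 0.86522·0.09729·-0.47716) = 27.31238°
λ₂ = λ₁ + atan2(sin θ sin δ cos φ₁, cos δ − sin φ₁ sin φ₂) = 141.45383°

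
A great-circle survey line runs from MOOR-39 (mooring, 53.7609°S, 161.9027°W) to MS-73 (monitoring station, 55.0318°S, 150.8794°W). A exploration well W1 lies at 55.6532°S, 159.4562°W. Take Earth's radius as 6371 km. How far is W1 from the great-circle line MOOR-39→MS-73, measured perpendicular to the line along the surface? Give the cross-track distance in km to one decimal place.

δ₁₃ = central angle MOOR-39→W1 = 0.041218 rad  (haversine)
θ₁₃ = bearing MOOR-39→W1 = 144.235°,  θ₁₂ = bearing MOOR-39→MS-73 = 105.654°
dₓₜ = R·arcsin(sin δ₁₃ · sin(θ₁₃ − θ₁₂)) = 6371·arcsin(0.04121·sin(38.581°)) = 163.733 km
|dₓₜ| = 163.733 km

163.7 km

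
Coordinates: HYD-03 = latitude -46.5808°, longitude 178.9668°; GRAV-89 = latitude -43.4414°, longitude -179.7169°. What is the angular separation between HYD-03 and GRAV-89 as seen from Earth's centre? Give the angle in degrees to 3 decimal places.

3.274°

Δφ = 3.1394°,  Δλ = 1.3163°
a = sin²(Δφ/2) + cos φ₁ cos φ₂ sin²(Δλ/2) = 0.000816
c = 2·arcsin(√a) = 0.057147 rad = 3.2743°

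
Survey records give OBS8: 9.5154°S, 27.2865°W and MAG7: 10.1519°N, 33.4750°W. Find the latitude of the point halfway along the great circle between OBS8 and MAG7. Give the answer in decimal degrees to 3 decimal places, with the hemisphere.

Bx = cos φ₂ cos Δλ = 0.978608,  By = cos φ₂ sin Δλ = -0.106112
φₘ = atan2(sin φ₁ + sin φ₂, √((cos φ₁ + Bx)² + By²)) = 0.31871°
λₘ = λ₁ + atan2(By, cos φ₁ + Bx) = -30.37777°

0.319°N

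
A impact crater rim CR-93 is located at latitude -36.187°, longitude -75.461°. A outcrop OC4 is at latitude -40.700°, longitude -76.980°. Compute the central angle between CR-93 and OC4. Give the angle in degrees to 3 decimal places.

4.667°

Δφ = -4.5130°,  Δλ = -1.5190°
a = sin²(Δφ/2) + cos φ₁ cos φ₂ sin²(Δλ/2) = 0.001658
c = 2·arcsin(√a) = 0.081454 rad = 4.6670°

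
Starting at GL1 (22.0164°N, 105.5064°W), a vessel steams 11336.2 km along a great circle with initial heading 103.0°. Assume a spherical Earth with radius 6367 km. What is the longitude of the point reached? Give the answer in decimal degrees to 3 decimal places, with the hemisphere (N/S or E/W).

δ = d/R = 11336.2/6367 = 1.780462 rad
φ₂ = arcsin(sin φ₁ cos δ + cos φ₁ sin δ cos θ)
   = arcsin(0.37487·-0.20813 + 0.92708·0.97810·-0.22495) = -16.37978°
λ₂ = λ₁ + atan2(sin θ sin δ cos φ₁, cos δ − sin φ₁ sin φ₂) = -8.89428°

8.894°W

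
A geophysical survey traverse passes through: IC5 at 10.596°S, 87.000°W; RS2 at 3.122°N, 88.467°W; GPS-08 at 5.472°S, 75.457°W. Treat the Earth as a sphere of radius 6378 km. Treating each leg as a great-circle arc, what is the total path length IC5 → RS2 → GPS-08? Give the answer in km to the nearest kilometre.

IC5→RS2: c = 0.240777 rad, d = 1535.68 km
RS2→GPS-08: c = 0.271917 rad, d = 1734.29 km
Total = 1535.68 + 1734.29 = 3269.96 km

3270 km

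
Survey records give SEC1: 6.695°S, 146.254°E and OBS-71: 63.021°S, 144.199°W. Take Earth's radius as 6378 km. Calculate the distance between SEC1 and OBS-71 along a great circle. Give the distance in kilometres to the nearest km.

Δφ = -56.3260°,  Δλ = 69.5470°
a = sin²(Δφ/2) + cos φ₁ cos φ₂ sin²(Δλ/2) = 0.369328
c = 2·arcsin(√a) = 1.306383 rad = 74.8502°
d = R·c = 6378 × 1.306383 = 8332.1 km

8332 km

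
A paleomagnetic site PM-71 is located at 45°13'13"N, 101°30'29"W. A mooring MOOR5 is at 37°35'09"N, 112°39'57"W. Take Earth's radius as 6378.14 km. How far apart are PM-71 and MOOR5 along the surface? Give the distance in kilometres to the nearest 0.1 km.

1258.9 km

PM-71: φ = +45.22028°, λ = -101.50806°
MOOR5: φ = +37.58583°, λ = -112.66583°
Δφ = -7.6344°,  Δλ = -11.1578°
a = sin²(Δφ/2) + cos φ₁ cos φ₂ sin²(Δλ/2) = 0.009707
c = 2·arcsin(√a) = 0.197373 rad = 11.3086°
d = R·c = 6378.14 × 0.197373 = 1258.9 km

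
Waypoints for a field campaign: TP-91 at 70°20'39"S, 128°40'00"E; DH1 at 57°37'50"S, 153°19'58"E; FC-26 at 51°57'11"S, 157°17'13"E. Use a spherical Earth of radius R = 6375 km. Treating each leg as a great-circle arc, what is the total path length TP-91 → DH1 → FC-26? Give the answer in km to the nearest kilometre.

2511 km

TP-91: φ = -70.34417°, λ = +128.66667°
DH1: φ = -57.63056°, λ = +153.33278°
FC-26: φ = -51.95306°, λ = +157.28694°
TP-91→DH1: c = 0.287166 rad, d = 1830.68 km
DH1→FC-26: c = 0.106737 rad, d = 680.45 km
Total = 1830.68 + 680.45 = 2511.13 km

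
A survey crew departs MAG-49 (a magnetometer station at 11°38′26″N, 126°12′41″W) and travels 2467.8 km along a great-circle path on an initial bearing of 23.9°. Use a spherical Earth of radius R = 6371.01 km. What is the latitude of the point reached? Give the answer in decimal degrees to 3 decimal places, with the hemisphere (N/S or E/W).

31.673°N

MAG-49: φ = +11.64056°, λ = -126.21139°
δ = d/R = 2467.8/6371.01 = 0.387348 rad
φ₂ = arcsin(sin φ₁ cos δ + cos φ₁ sin δ cos θ)
   = arcsin(0.20177·0.92591 + 0.97943·0.37773·0.91425) = 31.67264°
λ₂ = λ₁ + atan2(sin θ sin δ cos φ₁, cos δ − sin φ₁ sin φ₂) = -115.85225°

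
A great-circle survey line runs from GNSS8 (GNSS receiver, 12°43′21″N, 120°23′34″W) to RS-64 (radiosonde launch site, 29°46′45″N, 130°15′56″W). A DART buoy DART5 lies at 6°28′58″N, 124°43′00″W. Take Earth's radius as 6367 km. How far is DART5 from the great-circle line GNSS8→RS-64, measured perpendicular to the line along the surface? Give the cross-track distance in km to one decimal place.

GNSS8: φ = +12.72250°, λ = -120.39278°
RS-64: φ = +29.77917°, λ = -130.26556°
DART5: φ = +6.48278°, λ = -124.71667°
δ₁₃ = central angle GNSS8→DART5 = 0.131874 rad  (haversine)
θ₁₃ = bearing GNSS8→DART5 = 214.730°,  θ₁₂ = bearing GNSS8→RS-64 = 333.320°
dₓₜ = R·arcsin(sin δ₁₃ · sin(θ₁₃ − θ₁₂)) = 6367·arcsin(0.13149·sin(-118.590°)) = -736.770 km
|dₓₜ| = 736.770 km

736.8 km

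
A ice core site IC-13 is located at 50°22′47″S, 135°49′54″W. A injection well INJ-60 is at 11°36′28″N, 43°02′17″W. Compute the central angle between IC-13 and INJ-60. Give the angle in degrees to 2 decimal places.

100.69°

IC-13: φ = -50.37972°, λ = -135.83167°
INJ-60: φ = +11.60778°, λ = -43.03806°
Δφ = 61.9875°,  Δλ = 92.7936°
a = sin²(Δφ/2) + cos φ₁ cos φ₂ sin²(Δλ/2) = 0.592717
c = 2·arcsin(√a) = 1.757311 rad = 100.6865°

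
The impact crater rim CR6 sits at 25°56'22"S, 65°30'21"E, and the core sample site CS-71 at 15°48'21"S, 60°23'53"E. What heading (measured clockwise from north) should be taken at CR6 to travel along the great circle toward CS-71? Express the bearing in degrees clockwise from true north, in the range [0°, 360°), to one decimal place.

CR6: φ = -25.93944°, λ = +65.50583°
CS-71: φ = -15.80583°, λ = +60.39806°
Δλ = -5.1078°
y = sin Δλ · cos φ₂ = -0.085663
x = cos φ₁ sin φ₂ − sin φ₁ cos φ₂ cos Δλ = 0.174273
θ = atan2(y, x) = -26.1763° → 333.8237° (mod 360°)

333.8°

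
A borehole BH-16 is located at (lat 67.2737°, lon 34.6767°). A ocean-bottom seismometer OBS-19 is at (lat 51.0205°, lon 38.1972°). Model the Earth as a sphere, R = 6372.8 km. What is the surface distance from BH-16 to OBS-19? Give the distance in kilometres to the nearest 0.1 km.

Δφ = -16.2532°,  Δλ = 3.5205°
a = sin²(Δφ/2) + cos φ₁ cos φ₂ sin²(Δλ/2) = 0.020212
c = 2·arcsin(√a) = 0.285306 rad = 16.3468°
d = R·c = 6372.8 × 0.285306 = 1818.2 km

1818.2 km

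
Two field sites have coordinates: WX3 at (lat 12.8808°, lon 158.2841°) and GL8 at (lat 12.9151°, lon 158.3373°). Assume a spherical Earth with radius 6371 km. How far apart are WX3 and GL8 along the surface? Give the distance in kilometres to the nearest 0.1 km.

Δφ = 0.0343°,  Δλ = 0.0532°
a = sin²(Δφ/2) + cos φ₁ cos φ₂ sin²(Δλ/2) = 0.000000
c = 2·arcsin(√a) = 0.001085 rad = 0.0622°
d = R·c = 6371 × 0.001085 = 6.9 km

6.9 km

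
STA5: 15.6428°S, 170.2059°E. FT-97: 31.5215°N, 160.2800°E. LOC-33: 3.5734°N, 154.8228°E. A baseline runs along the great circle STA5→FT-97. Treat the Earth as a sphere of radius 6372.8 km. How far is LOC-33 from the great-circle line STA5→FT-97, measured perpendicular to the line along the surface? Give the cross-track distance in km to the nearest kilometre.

δ₁₃ = central angle STA5→LOC-33 = 0.427871 rad  (haversine)
θ₁₃ = bearing STA5→LOC-33 = 320.352°,  θ₁₂ = bearing STA5→FT-97 = 348.617°
dₓₜ = R·arcsin(sin δ₁₃ · sin(θ₁₃ − θ₁₂)) = 6372.8·arcsin(0.41493·sin(-28.265°)) = -1260.405 km
|dₓₜ| = 1260.405 km

1260 km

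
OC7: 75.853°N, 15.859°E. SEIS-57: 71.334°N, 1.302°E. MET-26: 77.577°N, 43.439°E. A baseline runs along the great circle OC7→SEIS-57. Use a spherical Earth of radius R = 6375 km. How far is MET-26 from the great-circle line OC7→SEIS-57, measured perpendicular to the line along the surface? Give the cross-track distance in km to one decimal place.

152.3 km

δ₁₃ = central angle OC7→MET-26 = 0.113441 rad  (haversine)
θ₁₃ = bearing OC7→MET-26 = 61.629°,  θ₁₂ = bearing OC7→SEIS-57 = 229.450°
dₓₜ = R·arcsin(sin δ₁₃ · sin(θ₁₃ − θ₁₂)) = 6375·arcsin(0.11320·sin(-167.821°)) = -152.258 km
|dₓₜ| = 152.258 km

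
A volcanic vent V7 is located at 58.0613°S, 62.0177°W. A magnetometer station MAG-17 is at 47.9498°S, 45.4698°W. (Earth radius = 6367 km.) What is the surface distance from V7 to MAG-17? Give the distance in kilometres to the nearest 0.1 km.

Δφ = 10.1115°,  Δλ = 16.5479°
a = sin²(Δφ/2) + cos φ₁ cos φ₂ sin²(Δλ/2) = 0.015104
c = 2·arcsin(√a) = 0.246417 rad = 14.1187°
d = R·c = 6367 × 0.246417 = 1568.9 km

1568.9 km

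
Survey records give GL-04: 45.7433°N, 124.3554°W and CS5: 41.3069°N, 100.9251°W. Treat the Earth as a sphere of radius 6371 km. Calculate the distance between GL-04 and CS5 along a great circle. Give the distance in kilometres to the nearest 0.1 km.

Δφ = -4.4364°,  Δλ = 23.4303°
a = sin²(Δφ/2) + cos φ₁ cos φ₂ sin²(Δλ/2) = 0.023111
c = 2·arcsin(√a) = 0.305230 rad = 17.4884°
d = R·c = 6371 × 0.305230 = 1944.6 km

1944.6 km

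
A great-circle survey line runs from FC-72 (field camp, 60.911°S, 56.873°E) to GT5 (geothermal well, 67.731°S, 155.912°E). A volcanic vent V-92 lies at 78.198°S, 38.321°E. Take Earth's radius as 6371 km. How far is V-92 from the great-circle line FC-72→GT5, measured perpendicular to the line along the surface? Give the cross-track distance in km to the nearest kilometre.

δ₁₃ = central angle FC-72→V-92 = 0.318644 rad  (haversine)
θ₁₃ = bearing FC-72→V-92 = 191.989°,  θ₁₂ = bearing FC-72→GT5 = 143.291°
dₓₜ = R·arcsin(sin δ₁₃ · sin(θ₁₃ − θ₁₂)) = 6371·arcsin(0.31328·sin(48.698°)) = 1513.591 km
|dₓₜ| = 1513.591 km

1514 km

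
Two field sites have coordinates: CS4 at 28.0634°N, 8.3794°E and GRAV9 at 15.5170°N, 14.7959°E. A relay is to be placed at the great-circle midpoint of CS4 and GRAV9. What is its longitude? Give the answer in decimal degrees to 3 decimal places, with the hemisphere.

11.729°E

Bx = cos φ₂ cos Δλ = 0.957515,  By = cos φ₂ sin Δλ = 0.107682
φₘ = atan2(sin φ₁ + sin φ₂, √((cos φ₁ + Bx)² + By²)) = 21.82113°
λₘ = λ₁ + atan2(By, cos φ₁ + Bx) = 11.72879°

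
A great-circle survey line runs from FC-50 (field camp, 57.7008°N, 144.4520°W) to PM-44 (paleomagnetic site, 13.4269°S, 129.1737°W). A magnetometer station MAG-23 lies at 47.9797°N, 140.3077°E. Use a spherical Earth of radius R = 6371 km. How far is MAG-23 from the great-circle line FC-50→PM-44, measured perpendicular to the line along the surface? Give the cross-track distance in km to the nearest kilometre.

δ₁₃ = central angle FC-50→MAG-23 = 0.768315 rad  (haversine)
θ₁₃ = bearing FC-50→MAG-23 = 291.334°,  θ₁₂ = bearing FC-50→PM-44 = 164.387°
dₓₜ = R·arcsin(sin δ₁₃ · sin(θ₁₃ − θ₁₂)) = 6371·arcsin(0.69492·sin(126.947°)) = 3751.369 km
|dₓₜ| = 3751.369 km

3751 km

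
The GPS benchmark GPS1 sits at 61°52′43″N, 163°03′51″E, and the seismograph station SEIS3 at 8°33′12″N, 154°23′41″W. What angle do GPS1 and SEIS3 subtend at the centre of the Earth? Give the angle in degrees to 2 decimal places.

61.67°

GPS1: φ = +61.87861°, λ = +163.06417°
SEIS3: φ = +8.55333°, λ = -154.39472°
Δφ = -53.3253°,  Δλ = 42.5411°
a = sin²(Δφ/2) + cos φ₁ cos φ₂ sin²(Δλ/2) = 0.262705
c = 2·arcsin(√a) = 1.076297 rad = 61.6673°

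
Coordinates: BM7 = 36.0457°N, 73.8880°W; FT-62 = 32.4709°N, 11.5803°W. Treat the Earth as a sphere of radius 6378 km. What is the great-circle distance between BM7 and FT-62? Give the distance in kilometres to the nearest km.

5648 km

Δφ = -3.5748°,  Δλ = 62.3077°
a = sin²(Δφ/2) + cos φ₁ cos φ₂ sin²(Δλ/2) = 0.183541
c = 2·arcsin(√a) = 0.885479 rad = 50.7342°
d = R·c = 6378 × 0.885479 = 5647.6 km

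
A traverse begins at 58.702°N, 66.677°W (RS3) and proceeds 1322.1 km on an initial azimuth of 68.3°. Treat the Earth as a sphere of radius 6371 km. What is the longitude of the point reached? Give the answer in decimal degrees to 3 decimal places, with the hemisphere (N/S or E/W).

43.318°W

δ = d/R = 1322.1/6371 = 0.207518 rad
φ₂ = arcsin(sin φ₁ cos δ + cos φ₁ sin δ cos θ)
   = arcsin(0.85448·0.97855 + 0.51949·0.20603·0.36975) = 61.13017°
λ₂ = λ₁ + atan2(sin θ sin δ cos φ₁, cos δ − sin φ₁ sin φ₂) = -43.31840°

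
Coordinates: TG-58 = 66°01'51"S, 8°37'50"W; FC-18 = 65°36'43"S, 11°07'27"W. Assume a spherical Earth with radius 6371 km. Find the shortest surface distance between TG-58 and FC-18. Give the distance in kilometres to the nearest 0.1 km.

122.7 km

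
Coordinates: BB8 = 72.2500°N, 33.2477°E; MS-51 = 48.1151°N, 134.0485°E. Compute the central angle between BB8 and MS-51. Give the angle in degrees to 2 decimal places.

47.86°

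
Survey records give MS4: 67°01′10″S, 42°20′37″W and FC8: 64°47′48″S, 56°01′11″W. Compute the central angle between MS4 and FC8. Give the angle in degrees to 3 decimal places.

5.993°

MS4: φ = -67.01944°, λ = -42.34361°
FC8: φ = -64.79667°, λ = -56.01972°
Δφ = 2.2228°,  Δλ = -13.6761°
a = sin²(Δφ/2) + cos φ₁ cos φ₂ sin²(Δλ/2) = 0.002733
c = 2·arcsin(√a) = 0.104604 rad = 5.9934°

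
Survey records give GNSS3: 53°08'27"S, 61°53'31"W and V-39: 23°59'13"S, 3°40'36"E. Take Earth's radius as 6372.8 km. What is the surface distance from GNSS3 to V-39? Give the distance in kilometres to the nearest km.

6284 km

GNSS3: φ = -53.14083°, λ = -61.89194°
V-39: φ = -23.98694°, λ = +3.67667°
Δφ = 29.1539°,  Δλ = 65.5686°
a = sin²(Δφ/2) + cos φ₁ cos φ₂ sin²(Δλ/2) = 0.224029
c = 2·arcsin(√a) = 0.986105 rad = 56.4997°
d = R·c = 6372.8 × 0.986105 = 6284.2 km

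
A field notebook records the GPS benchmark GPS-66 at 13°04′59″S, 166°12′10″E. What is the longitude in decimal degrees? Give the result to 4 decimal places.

166° + 12′/60 + 10″/3600 = 166 + 0.20000 + 0.00278 = 166.2028°

166.2028°E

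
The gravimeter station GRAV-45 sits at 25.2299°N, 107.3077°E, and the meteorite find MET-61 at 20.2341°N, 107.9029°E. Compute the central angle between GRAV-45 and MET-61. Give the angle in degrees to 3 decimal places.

Δφ = -4.9958°,  Δλ = 0.5952°
a = sin²(Δφ/2) + cos φ₁ cos φ₂ sin²(Δλ/2) = 0.001922
c = 2·arcsin(√a) = 0.087717 rad = 5.0258°

5.026°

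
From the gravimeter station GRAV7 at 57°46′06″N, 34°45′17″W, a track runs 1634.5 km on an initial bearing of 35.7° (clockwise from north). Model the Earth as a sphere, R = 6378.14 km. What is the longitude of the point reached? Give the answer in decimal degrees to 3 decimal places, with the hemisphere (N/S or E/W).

11.355°W

GRAV7: φ = +57.76833°, λ = -34.75472°
δ = d/R = 1634.5/6378.14 = 0.256266 rad
φ₂ = arcsin(sin φ₁ cos δ + cos φ₁ sin δ cos θ)
   = arcsin(0.84590·0.96734 + 0.53334·0.25347·0.81208) = 68.13396°
λ₂ = λ₁ + atan2(sin θ sin δ cos φ₁, cos δ − sin φ₁ sin φ₂) = -11.35516°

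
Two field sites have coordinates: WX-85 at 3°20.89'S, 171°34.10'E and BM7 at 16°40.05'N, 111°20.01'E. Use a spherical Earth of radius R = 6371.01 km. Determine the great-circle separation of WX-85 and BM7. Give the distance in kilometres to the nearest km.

6976 km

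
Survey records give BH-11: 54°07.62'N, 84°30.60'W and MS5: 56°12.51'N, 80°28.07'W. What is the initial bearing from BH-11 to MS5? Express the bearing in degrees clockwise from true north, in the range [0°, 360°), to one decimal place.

46.3°

BH-11: φ = +54.12700°, λ = -84.51000°
MS5: φ = +56.20850°, λ = -80.46783°
Δλ = 4.0422°
y = sin Δλ · cos φ₂ = 0.039205
x = cos φ₁ sin φ₂ − sin φ₁ cos φ₂ cos Δλ = 0.037442
θ = atan2(y, x) = 46.3175° → 46.3175° (mod 360°)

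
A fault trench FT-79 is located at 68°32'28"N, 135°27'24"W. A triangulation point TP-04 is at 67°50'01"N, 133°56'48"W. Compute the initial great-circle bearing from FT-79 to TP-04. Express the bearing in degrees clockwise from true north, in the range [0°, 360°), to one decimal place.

FT-79: φ = +68.54111°, λ = -135.45667°
TP-04: φ = +67.83361°, λ = -133.94667°
Δλ = 1.5100°
y = sin Δλ · cos φ₂ = 0.009942
x = cos φ₁ sin φ₂ − sin φ₁ cos φ₂ cos Δλ = -0.012226
θ = atan2(y, x) = 140.8815° → 140.8815° (mod 360°)

140.9°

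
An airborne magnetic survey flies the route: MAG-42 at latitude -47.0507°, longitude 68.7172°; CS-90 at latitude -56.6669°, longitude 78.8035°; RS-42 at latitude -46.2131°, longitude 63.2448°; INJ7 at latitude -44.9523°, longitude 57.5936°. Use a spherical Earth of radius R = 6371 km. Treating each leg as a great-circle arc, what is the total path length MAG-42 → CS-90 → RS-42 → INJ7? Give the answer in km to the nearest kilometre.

3311 km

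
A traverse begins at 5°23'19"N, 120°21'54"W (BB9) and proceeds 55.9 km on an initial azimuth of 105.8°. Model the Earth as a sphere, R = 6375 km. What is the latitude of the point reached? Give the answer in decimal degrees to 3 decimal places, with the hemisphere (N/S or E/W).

BB9: φ = +5.38861°, λ = -120.36500°
δ = d/R = 55.9/6375 = 0.008769 rad
φ₂ = arcsin(sin φ₁ cos δ + cos φ₁ sin δ cos θ)
   = arcsin(0.09391·0.99996 + 0.99558·0.00877·-0.27228) = 5.25163°
λ₂ = λ₁ + atan2(sin θ sin δ cos φ₁, cos δ − sin φ₁ sin φ₂) = -119.87954°

5.252°N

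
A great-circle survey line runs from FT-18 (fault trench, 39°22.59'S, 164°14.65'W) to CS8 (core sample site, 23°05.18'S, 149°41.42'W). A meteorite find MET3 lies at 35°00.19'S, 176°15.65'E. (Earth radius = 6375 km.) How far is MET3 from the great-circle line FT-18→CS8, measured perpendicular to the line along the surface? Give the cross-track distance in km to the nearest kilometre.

FT-18: φ = -39.37650°, λ = -164.24417°
CS8: φ = -23.08633°, λ = -149.69033°
MET3: φ = -35.00317°, λ = +176.26083°
δ₁₃ = central angle FT-18→MET3 = 0.280963 rad  (haversine)
θ₁₃ = bearing FT-18→MET3 = 279.646°,  θ₁₂ = bearing FT-18→CS8 = 41.447°
dₓₜ = R·arcsin(sin δ₁₃ · sin(θ₁₃ − θ₁₂)) = 6375·arcsin(0.27728·sin(238.200°)) = -1516.588 km
|dₓₜ| = 1516.588 km

1517 km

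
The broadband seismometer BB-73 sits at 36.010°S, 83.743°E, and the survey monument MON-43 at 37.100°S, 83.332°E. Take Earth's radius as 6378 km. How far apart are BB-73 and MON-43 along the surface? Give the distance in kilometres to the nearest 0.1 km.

126.8 km

Δφ = -1.0900°,  Δλ = -0.4110°
a = sin²(Δφ/2) + cos φ₁ cos φ₂ sin²(Δλ/2) = 0.000099
c = 2·arcsin(√a) = 0.019878 rad = 1.1389°
d = R·c = 6378 × 0.019878 = 126.8 km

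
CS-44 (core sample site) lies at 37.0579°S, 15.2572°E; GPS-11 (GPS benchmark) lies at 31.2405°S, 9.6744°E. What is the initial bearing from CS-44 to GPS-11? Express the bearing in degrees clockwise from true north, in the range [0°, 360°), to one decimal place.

Δλ = -5.5828°
y = sin Δλ · cos φ₂ = -0.083178
x = cos φ₁ sin φ₂ − sin φ₁ cos φ₂ cos Δλ = 0.098914
θ = atan2(y, x) = -40.0607° → 319.9393° (mod 360°)

319.9°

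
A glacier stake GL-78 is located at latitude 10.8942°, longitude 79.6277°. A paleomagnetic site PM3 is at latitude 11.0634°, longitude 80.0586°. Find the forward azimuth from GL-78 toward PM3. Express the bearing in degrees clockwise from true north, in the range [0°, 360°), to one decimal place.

68.2°

Δλ = 0.4309°
y = sin Δλ · cos φ₂ = 0.007381
x = cos φ₁ sin φ₂ − sin φ₁ cos φ₂ cos Δλ = 0.002958
θ = atan2(y, x) = 68.1583° → 68.1583° (mod 360°)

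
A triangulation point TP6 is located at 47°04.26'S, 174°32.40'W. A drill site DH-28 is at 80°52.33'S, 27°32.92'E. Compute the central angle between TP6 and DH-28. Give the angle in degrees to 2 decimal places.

51.48°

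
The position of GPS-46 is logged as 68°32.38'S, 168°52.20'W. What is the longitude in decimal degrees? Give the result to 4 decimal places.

168° + 52.20′/60 = 168 + 0.87000 = 168.8700°

168.8700°W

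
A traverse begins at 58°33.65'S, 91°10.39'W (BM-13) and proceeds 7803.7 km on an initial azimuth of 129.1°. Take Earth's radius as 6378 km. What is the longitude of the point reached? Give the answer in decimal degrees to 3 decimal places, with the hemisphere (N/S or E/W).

23.060°E

BM-13: φ = -58.56083°, λ = -91.17317°
δ = d/R = 7803.7/6378 = 1.223534 rad
φ₂ = arcsin(sin φ₁ cos δ + cos φ₁ sin δ cos θ)
   = arcsin(-0.85319·0.34032 + 0.52159·0.94031·-0.63068) = -36.84722°
λ₂ = λ₁ + atan2(sin θ sin δ cos φ₁, cos δ − sin φ₁ sin φ₂) = 23.06001°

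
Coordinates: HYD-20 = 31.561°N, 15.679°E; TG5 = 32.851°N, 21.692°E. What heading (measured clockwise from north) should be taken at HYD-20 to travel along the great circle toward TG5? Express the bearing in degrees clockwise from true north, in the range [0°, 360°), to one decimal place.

74.2°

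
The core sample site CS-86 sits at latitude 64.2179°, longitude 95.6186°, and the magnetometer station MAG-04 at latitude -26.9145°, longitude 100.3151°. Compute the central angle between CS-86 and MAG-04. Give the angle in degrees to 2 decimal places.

Δφ = -91.1324°,  Δλ = 4.6965°
a = sin²(Δφ/2) + cos φ₁ cos φ₂ sin²(Δλ/2) = 0.510533
c = 2·arcsin(√a) = 1.591863 rad = 91.2070°

91.21°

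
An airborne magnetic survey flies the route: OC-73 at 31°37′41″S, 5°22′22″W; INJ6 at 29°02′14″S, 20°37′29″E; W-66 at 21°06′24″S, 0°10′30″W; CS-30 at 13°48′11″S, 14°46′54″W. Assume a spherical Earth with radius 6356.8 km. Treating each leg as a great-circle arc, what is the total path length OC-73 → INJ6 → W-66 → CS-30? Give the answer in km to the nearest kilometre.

6507 km

OC-73: φ = -31.62806°, λ = -5.37278°
INJ6: φ = -29.03722°, λ = +20.62472°
W-66: φ = -21.10667°, λ = -0.17500°
CS-30: φ = -13.80306°, λ = -14.78167°
OC-73→INJ6: c = 0.393299 rad, d = 2500.12 km
INJ6→W-66: c = 0.356058 rad, d = 2263.39 km
W-66→CS-30: c = 0.274336 rad, d = 1743.90 km
Total = 2500.12 + 2263.39 + 1743.90 = 6507.41 km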